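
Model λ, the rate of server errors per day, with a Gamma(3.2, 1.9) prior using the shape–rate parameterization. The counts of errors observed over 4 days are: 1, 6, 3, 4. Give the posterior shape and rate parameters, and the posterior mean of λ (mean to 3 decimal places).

Total count ∑xᵢ = 14 over n = 4 days.
Gamma is conjugate to the Poisson likelihood: posterior is Gamma(shape = 3.2+14 = 17.2, rate = 1.9+4 = 5.9).
Posterior mean = shape/rate = 17.2/5.9 = 2.915.

Posterior: Gamma(shape=17.2, rate=5.9); mean ≈ 2.915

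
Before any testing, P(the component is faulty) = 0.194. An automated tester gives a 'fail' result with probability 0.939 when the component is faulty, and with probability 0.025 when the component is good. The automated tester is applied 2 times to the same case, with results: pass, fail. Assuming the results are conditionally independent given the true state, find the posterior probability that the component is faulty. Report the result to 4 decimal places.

Let H be the event that the component is faulty; start with P(H) = 0.194. P('fail'|H) = 0.939, P('fail'|¬H) = 0.025.
Update on result 1 ('pass'): P(H) ← 0.061·0.1940 / (0.061·0.1940 + 0.975·0.8060) = 0.011834/0.79768 = 0.0148.
Update on result 2 ('fail'): P(H) ← 0.939·0.0148 / (0.939·0.0148 + 0.025·0.9852) = 0.013930/0.038560 = 0.3613.

Posterior P(H) ≈ 0.3613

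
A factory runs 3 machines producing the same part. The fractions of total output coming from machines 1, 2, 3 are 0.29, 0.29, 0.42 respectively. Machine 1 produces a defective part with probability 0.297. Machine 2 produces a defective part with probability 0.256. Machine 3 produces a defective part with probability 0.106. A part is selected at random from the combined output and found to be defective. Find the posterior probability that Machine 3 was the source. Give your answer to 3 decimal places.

Posterior probability ≈ 0.217

Tabulate prior·likelihood by source: [1] prior 0.29, lik 0.297, product 0.08613; [2] prior 0.29, lik 0.256, product 0.07424; [3] prior 0.42, lik 0.106, product 0.04452.
Normalizing constant = 0.20489; the posterior for Machine 3 is its product over the sum, 0.04452/0.20489 = 0.217.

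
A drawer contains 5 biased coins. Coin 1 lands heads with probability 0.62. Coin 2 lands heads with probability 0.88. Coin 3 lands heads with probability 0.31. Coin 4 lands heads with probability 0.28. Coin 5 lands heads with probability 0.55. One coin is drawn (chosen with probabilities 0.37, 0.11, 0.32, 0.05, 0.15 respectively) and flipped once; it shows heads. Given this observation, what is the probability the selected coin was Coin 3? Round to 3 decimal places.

Tabulate prior·likelihood by source: [1] prior 0.37, lik 0.62, product 0.2294; [2] prior 0.11, lik 0.88, product 0.09680; [3] prior 0.32, lik 0.31, product 0.09920; [4] prior 0.05, lik 0.28, product 0.01400; [5] prior 0.15, lik 0.55, product 0.08250.
Normalizing constant = 0.52190; the posterior for Coin 3 is its product over the sum, 0.09920/0.52190 = 0.190.

Posterior probability ≈ 0.190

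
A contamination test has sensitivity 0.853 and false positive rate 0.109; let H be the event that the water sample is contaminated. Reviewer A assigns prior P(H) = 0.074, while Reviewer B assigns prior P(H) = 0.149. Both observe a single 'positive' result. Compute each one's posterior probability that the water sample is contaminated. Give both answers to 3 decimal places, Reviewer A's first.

Reviewer A: 0.385; Reviewer B: 0.578

P('+'|H) = 0.853, P('+'|¬H) = 0.109.
Reviewer A: numerator 0.853·0.074 = 0.063122; evidence = 0.063122+0.109·0.926 = 0.16406; posterior = 0.385.
Reviewer B: numerator 0.853·0.149 = 0.12710; evidence = 0.12710+0.109·0.851 = 0.21986; posterior = 0.578.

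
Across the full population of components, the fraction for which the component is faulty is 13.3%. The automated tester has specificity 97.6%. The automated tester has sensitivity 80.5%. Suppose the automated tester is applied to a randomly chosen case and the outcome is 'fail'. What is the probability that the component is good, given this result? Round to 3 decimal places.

Write H for 'the component is faulty'. Prior odds H:¬H = 0.133/0.867 = 0.15340. For the 'fail' outcome, the likelihood ratio is 0.805/0.024 = 33.542.
Posterior odds = 0.15340 × 33.542 = 5.1454, so P(H|E) = 5.1454/(1+5.1454) = 0.837. Then P(¬H|E) = 1 − 0.837 = 0.163.

P(¬H | E) ≈ 0.163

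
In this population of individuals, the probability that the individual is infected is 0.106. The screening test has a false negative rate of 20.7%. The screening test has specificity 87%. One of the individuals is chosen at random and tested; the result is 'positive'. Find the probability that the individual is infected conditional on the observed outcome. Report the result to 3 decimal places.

Let H be the event that the individual is infected. P(H) = 0.106, so P(¬H) = 0.894. With E the 'positive' result, P(E|H) = 0.793 and P(E|¬H) = 0.13.
P(E) = 0.793·0.106 + 0.13·0.894 = 0.084058 + 0.11622 = 0.20028.
By Bayes' theorem, P(H|E) = 0.084058 / 0.20028 = 0.420.

P(H | E) ≈ 0.420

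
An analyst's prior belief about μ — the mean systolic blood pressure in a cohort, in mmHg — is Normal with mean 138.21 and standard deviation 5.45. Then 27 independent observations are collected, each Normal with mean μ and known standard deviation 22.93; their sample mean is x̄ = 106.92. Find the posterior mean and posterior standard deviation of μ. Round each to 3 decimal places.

Posterior mean ≈ 119.311; posterior SD ≈ 3.430

Prior precision 1/τ₀² = 1/5.45² = 0.0336672; data precision n/σ² = 27/22.93² = 0.0513518.
Posterior precision = 0.0336672 + 0.0513518 = 0.0850190, giving posterior SD = 1/√0.0850190 = 3.430.
Posterior mean = (0.0336672·138.21 + 0.0513518·106.92) / 0.0850190 = 119.311.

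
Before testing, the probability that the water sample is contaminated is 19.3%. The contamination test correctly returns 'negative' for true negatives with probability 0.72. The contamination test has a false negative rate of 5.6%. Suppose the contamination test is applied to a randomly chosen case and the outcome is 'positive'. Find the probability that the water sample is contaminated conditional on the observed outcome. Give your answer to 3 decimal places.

Let H be the event that the water sample is contaminated. P(H) = 0.193, so P(¬H) = 0.807. With E the 'positive' result, P(E|H) = 0.944 and P(E|¬H) = 0.28.
P(E) = 0.944·0.193 + 0.28·0.807 = 0.18219 + 0.22596 = 0.40815.
By Bayes' theorem, P(H|E) = 0.18219 / 0.40815 = 0.446.

P(H | E) ≈ 0.446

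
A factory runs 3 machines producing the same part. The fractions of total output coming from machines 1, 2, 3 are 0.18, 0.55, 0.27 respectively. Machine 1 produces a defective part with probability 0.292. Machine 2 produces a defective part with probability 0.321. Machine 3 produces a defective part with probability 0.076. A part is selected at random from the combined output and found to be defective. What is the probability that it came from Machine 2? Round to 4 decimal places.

Posterior probability ≈ 0.7072

P(defective|M1) = 0.292; P(defective|M2) = 0.321; P(defective|M3) = 0.076.
Prior × likelihood for each source: 0.18·0.292=0.05256, 0.55·0.321=0.1766, 0.27·0.076=0.02052. Summing gives P(defective) = 0.24963.
P(Machine 2 | defective) = 0.1766 / 0.24963 = 0.7072.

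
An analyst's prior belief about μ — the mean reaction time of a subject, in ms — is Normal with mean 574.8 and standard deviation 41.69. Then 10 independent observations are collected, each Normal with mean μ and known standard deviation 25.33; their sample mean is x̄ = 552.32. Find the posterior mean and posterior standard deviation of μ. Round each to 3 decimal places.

Prior precision 1/τ₀² = 1/41.69² = 0.00057536; data precision n/σ² = 10/25.33² = 0.0155858.
Posterior precision = 0.00057536 + 0.0155858 = 0.0161612, giving posterior SD = 1/√0.0161612 = 7.866.
Posterior mean = (0.00057536·574.8 + 0.0155858·552.32) / 0.0161612 = 553.120.

Posterior mean ≈ 553.120; posterior SD ≈ 7.866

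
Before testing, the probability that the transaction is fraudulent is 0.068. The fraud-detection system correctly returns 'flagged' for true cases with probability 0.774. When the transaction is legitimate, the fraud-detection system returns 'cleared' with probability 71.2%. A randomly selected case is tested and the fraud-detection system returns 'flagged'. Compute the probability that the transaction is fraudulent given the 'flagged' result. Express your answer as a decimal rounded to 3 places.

P(H | E) ≈ 0.164

Let H be the event that the transaction is fraudulent. P(H) = 0.068, so P(¬H) = 0.932. With E the 'flagged' result, P(E|H) = 0.774 and P(E|¬H) = 0.288.
P(E) = 0.774·0.068 + 0.288·0.932 = 0.052632 + 0.26842 = 0.32105.
By Bayes' theorem, P(H|E) = 0.052632 / 0.32105 = 0.164.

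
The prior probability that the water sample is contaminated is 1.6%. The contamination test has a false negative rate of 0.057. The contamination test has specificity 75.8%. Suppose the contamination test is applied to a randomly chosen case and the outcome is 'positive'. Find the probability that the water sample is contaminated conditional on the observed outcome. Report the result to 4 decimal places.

P(H | E) ≈ 0.0596

Write H for 'the water sample is contaminated'. Prior odds H:¬H = 0.016/0.984 = 0.016260. For the 'positive' outcome, the likelihood ratio is 0.943/0.242 = 3.8967.
Posterior odds = 0.016260 × 3.8967 = 0.063361, so P(H|E) = 0.063361/(1+0.063361) = 0.0596.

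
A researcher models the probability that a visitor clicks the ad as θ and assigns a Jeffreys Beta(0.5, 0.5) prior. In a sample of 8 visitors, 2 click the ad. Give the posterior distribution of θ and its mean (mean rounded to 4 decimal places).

Posterior: Beta(2.5, 6.5); mean ≈ 0.2778

Observing 2 successes and 6 failures updates Beta(0.5, 0.5) by adding the success and failure counts to the two shape parameters: α = 0.5+2 = 2.5, β = 0.5+6 = 6.5.
Posterior mean = α/(α+β) = 2.5/9 = 0.2778.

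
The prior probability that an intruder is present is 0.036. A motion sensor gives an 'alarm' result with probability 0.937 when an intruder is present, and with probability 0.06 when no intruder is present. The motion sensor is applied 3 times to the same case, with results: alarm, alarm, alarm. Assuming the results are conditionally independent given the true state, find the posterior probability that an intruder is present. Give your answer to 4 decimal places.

With H the event that an intruder is present, the joint likelihood of the observed sequence is P(data|H) = 0.937·0.937·0.937 = 0.82266 and P(data|¬H) = 0.06·0.06·0.06 = 0.00021600.
Bayes: P(H|data) = 0.036·0.82266 / (0.036·0.82266 + 0.964·0.00021600) = 0.029616/0.029824 = 0.9930.

Posterior P(H) ≈ 0.9930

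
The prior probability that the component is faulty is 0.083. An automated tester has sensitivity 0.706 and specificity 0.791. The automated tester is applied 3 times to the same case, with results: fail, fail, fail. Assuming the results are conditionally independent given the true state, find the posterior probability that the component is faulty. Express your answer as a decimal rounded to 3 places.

Posterior P(H) ≈ 0.777

Let H be the event that the component is faulty; start with P(H) = 0.083. P('fail'|H) = 0.706, P('fail'|¬H) = 0.209.
Update on result 1 ('fail'): P(H) ← 0.706·0.0830 / (0.706·0.0830 + 0.209·0.9170) = 0.058598/0.25025 = 0.2342.
Update on result 2 ('fail'): P(H) ← 0.706·0.2342 / (0.706·0.2342 + 0.209·0.7658) = 0.16531/0.32538 = 0.5081.
Update on result 3 ('fail'): P(H) ← 0.706·0.5081 / (0.706·0.5081 + 0.209·0.4919) = 0.35870/0.46151 = 0.7772.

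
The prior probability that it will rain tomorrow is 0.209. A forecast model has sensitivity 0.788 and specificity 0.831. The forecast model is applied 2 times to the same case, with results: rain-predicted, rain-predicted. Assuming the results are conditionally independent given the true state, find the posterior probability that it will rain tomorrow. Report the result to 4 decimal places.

Posterior P(H) ≈ 0.8517

Let H be the event that it will rain tomorrow; start with P(H) = 0.209. P('rain-predicted'|H) = 0.788, P('rain-predicted'|¬H) = 0.169.
Update on result 1 ('rain-predicted'): P(H) ← 0.788·0.2090 / (0.788·0.2090 + 0.169·0.7910) = 0.16469/0.29837 = 0.5520.
Update on result 2 ('rain-predicted'): P(H) ← 0.788·0.5520 / (0.788·0.5520 + 0.169·0.4480) = 0.43495/0.51067 = 0.8517.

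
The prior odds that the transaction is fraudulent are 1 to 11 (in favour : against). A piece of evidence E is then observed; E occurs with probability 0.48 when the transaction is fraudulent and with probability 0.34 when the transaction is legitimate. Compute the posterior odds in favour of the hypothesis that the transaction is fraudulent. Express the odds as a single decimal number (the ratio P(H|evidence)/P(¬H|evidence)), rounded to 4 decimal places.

Posterior odds ≈ 0.1283

Prior odds = 1/11 = 0.090909.
Likelihood ratio for E = 0.48/0.34 = 1.4118.
Posterior odds = prior odds × LR = 0.12834.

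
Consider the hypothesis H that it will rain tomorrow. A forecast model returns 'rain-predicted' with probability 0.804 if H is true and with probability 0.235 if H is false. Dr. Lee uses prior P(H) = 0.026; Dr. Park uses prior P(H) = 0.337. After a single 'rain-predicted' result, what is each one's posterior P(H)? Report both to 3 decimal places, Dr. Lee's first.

The likelihood ratio for a 'rain-predicted' result is 0.804/0.235 = 3.4213.
Dr. Lee: prior odds 0.026/0.974 = 0.026694; posterior odds 0.091328; posterior probability 0.084.
Dr. Park: prior odds 0.337/0.663 = 0.50830; posterior odds 1.7390; posterior probability 0.635.

Dr. Lee: 0.084; Dr. Park: 0.635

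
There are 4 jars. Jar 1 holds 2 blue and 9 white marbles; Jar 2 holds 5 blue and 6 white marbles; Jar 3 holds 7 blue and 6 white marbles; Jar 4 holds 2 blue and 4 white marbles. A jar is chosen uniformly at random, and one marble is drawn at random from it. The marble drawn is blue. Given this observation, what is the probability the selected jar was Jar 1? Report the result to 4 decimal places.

Tabulate prior·likelihood by source: [1] prior 0.25, lik 0.1818, product 0.04545; [2] prior 0.25, lik 0.4545, product 0.1136; [3] prior 0.25, lik 0.5385, product 0.1346; [4] prior 0.25, lik 0.3333, product 0.08333.
Normalizing constant = 0.37704; the posterior for Jar 1 is its product over the sum, 0.04545/0.37704 = 0.1206.

Posterior probability ≈ 0.1206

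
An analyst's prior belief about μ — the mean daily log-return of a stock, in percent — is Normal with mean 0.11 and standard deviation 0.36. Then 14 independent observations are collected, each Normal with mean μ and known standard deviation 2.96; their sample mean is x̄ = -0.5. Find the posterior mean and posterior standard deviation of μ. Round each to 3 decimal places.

Posterior mean ≈ 0.005; posterior SD ≈ 0.328

Prior precision 1/τ₀² = 1/0.36² = 7.71605; data precision n/σ² = 14/2.96² = 1.59788.
Posterior precision = 7.71605 + 1.59788 = 9.31393, giving posterior SD = 1/√9.31393 = 0.328.
Posterior mean = (7.71605·0.11 + 1.59788·-0.5) / 9.31393 = 0.005.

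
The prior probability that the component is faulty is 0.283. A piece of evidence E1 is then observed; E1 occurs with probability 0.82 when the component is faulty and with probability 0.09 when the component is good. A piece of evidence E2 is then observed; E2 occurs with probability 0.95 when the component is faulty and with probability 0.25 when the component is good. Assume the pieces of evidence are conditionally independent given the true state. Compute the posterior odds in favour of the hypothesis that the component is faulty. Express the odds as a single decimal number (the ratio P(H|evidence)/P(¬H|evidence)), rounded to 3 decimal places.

Posterior odds ≈ 13.665

Prior odds = 0.283/(1−0.283) = 0.39470. In log-odds, ln(0.39470) = -0.92963.
Add log likelihood ratios: ln(9.1111) + ln(3.8000) = 3.5445.
Posterior log-odds = 2.6149, so posterior odds = exp(2.6149) = 13.665.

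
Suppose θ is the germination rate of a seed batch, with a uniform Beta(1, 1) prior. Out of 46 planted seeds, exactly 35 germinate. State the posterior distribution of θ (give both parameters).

Observing 35 successes and 11 failures updates Beta(1, 1) by adding the success and failure counts to the two shape parameters: α = 1+35 = 36, β = 1+11 = 12.

Posterior: Beta(36, 12)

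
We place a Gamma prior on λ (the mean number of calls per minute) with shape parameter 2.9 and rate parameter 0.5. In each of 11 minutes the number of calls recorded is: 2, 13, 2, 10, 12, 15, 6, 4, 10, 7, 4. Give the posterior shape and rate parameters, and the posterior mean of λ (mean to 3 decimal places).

Total count ∑xᵢ = 85 over n = 11 minutes.
Gamma is conjugate to the Poisson likelihood: posterior is Gamma(shape = 2.9+85 = 87.9, rate = 0.5+11 = 11.5).
E[λ | data] = 87.9/11.5 = 7.643.

Posterior: Gamma(shape=87.9, rate=11.5); mean ≈ 7.643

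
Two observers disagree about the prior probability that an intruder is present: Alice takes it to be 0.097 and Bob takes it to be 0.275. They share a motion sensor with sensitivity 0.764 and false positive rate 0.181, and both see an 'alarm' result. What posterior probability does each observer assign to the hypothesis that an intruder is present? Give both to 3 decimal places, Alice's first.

P('+'|H) = 0.764, P('+'|¬H) = 0.181.
Alice: numerator 0.764·0.097 = 0.074108; evidence = 0.074108+0.181·0.903 = 0.23755; posterior = 0.312.
Bob: numerator 0.764·0.275 = 0.21010; evidence = 0.21010+0.181·0.725 = 0.34132; posterior = 0.616.

Alice: 0.312; Bob: 0.616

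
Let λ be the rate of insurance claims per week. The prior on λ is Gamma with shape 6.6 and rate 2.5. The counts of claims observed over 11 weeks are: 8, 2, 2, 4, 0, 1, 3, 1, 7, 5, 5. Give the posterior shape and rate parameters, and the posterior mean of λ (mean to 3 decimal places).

Total count ∑xᵢ = 38 over n = 11 weeks.
Gamma is conjugate to the Poisson likelihood: posterior is Gamma(shape = 6.6+38 = 44.6, rate = 2.5+11 = 13.5).
E[λ | data] = 44.6/13.5 = 3.304.

Posterior: Gamma(shape=44.6, rate=13.5); mean ≈ 3.304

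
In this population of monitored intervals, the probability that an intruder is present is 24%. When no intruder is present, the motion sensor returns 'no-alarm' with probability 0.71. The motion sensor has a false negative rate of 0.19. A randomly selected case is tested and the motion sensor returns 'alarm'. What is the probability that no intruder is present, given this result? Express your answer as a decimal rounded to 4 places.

P(¬H | E) ≈ 0.5313

Write H for 'an intruder is present'. Prior odds H:¬H = 0.24/0.76 = 0.31579. For the 'alarm' outcome, the likelihood ratio is 0.81/0.29 = 2.7931.
Posterior odds = 0.31579 × 2.7931 = 0.88203, so P(H|E) = 0.88203/(1+0.88203) = 0.4687. Then P(¬H|E) = 1 − 0.4687 = 0.5313.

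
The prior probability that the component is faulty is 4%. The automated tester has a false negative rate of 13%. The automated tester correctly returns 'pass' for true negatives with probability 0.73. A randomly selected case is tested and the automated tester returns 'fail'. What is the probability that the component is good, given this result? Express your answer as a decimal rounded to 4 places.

Write H for 'the component is faulty'. Prior odds H:¬H = 0.04/0.96 = 0.041667. For the 'fail' outcome, the likelihood ratio is 0.87/0.27 = 3.2222.
Posterior odds = 0.041667 × 3.2222 = 0.13426, so P(H|E) = 0.13426/(1+0.13426) = 0.1184. Then P(¬H|E) = 1 − 0.1184 = 0.8816.

P(¬H | E) ≈ 0.8816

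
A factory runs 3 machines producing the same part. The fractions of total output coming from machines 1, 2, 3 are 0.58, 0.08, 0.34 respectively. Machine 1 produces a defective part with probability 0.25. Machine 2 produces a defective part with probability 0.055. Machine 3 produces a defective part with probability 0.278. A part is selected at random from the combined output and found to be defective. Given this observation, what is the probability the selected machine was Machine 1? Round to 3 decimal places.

Posterior probability ≈ 0.594

Tabulate prior·likelihood by source: [1] prior 0.58, lik 0.25, product 0.1450; [2] prior 0.08, lik 0.055, product 0.004400; [3] prior 0.34, lik 0.278, product 0.09452.
Normalizing constant = 0.24392; the posterior for Machine 1 is its product over the sum, 0.1450/0.24392 = 0.594.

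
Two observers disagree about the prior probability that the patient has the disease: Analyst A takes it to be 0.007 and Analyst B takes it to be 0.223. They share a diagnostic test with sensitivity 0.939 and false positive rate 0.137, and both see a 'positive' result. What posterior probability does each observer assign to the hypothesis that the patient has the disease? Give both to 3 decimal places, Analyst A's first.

Analyst A: 0.046; Analyst B: 0.663

The likelihood ratio for a 'positive' result is 0.939/0.137 = 6.8540.
Analyst A: prior odds 0.007/0.993 = 0.0070493; posterior odds 0.048316; posterior probability 0.046.
Analyst B: prior odds 0.223/0.777 = 0.28700; posterior odds 1.9671; posterior probability 0.663.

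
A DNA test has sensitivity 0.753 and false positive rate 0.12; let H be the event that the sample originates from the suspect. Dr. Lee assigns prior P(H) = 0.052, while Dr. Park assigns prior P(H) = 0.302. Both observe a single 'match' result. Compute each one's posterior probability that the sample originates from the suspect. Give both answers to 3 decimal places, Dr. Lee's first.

P('+'|H) = 0.753, P('+'|¬H) = 0.12.
Dr. Lee: numerator 0.753·0.052 = 0.039156; evidence = 0.039156+0.12·0.948 = 0.15292; posterior = 0.256.
Dr. Park: numerator 0.753·0.302 = 0.22741; evidence = 0.22741+0.12·0.698 = 0.31117; posterior = 0.731.

Dr. Lee: 0.256; Dr. Park: 0.731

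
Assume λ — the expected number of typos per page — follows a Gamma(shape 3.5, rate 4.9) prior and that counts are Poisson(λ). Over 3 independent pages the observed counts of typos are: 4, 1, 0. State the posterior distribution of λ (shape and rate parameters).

Posterior: Gamma(shape=8.5, rate=7.9)

Total count ∑xᵢ = 5 over n = 3 pages.
Gamma is conjugate to the Poisson likelihood: posterior is Gamma(shape = 3.5+5 = 8.5, rate = 4.9+3 = 7.9).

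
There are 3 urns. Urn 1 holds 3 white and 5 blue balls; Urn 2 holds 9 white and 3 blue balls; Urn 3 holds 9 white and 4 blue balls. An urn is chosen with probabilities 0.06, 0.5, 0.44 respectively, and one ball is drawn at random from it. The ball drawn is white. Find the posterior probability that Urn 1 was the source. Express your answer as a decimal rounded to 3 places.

Posterior probability ≈ 0.032

Tabulate prior·likelihood by source: [1] prior 0.06, lik 0.375, product 0.02250; [2] prior 0.5, lik 0.75, product 0.3750; [3] prior 0.44, lik 0.6923, product 0.3046.
Normalizing constant = 0.70212; the posterior for Urn 1 is its product over the sum, 0.02250/0.70212 = 0.032.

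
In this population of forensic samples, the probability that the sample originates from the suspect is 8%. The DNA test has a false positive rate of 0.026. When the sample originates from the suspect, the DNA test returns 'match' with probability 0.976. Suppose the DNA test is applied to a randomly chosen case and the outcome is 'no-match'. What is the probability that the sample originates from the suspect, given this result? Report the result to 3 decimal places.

P(H | E) ≈ 0.002

Write H for 'the sample originates from the suspect'. Prior odds H:¬H = 0.08/0.92 = 0.086957. For the 'no-match' outcome, the likelihood ratio is 0.024/0.974 = 0.024641.
Posterior odds = 0.086957 × 0.024641 = 0.0021427, so P(H|E) = 0.0021427/(1+0.0021427) = 0.002.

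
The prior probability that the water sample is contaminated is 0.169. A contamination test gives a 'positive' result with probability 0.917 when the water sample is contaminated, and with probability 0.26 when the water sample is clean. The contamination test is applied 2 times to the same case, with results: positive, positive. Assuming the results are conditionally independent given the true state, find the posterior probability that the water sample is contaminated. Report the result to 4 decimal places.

Let H be the event that the water sample is contaminated; start with P(H) = 0.169. P('positive'|H) = 0.917, P('positive'|¬H) = 0.26.
Update on result 1 ('positive'): P(H) ← 0.917·0.1690 / (0.917·0.1690 + 0.26·0.8310) = 0.15497/0.37103 = 0.4177.
Update on result 2 ('positive'): P(H) ← 0.917·0.4177 / (0.917·0.4177 + 0.26·0.5823) = 0.38301/0.53442 = 0.7167.

Posterior P(H) ≈ 0.7167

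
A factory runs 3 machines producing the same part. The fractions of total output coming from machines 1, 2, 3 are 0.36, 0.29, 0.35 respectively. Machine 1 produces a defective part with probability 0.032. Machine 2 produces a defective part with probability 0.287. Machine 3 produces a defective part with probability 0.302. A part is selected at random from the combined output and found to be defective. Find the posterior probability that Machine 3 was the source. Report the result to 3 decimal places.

Tabulate prior·likelihood by source: [1] prior 0.36, lik 0.032, product 0.01152; [2] prior 0.29, lik 0.287, product 0.08323; [3] prior 0.35, lik 0.302, product 0.1057.
Normalizing constant = 0.20045; the posterior for Machine 3 is its product over the sum, 0.1057/0.20045 = 0.527.

Posterior probability ≈ 0.527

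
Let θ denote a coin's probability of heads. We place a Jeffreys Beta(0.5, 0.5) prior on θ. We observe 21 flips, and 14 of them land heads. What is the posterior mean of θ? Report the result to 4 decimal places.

Observing 14 successes and 7 failures updates Beta(0.5, 0.5) by adding the success and failure counts to the two shape parameters: α = 0.5+14 = 14.5, β = 0.5+7 = 7.5.
Posterior mean = α/(α+β) = 14.5/22 = 0.6591.

Posterior mean ≈ 0.6591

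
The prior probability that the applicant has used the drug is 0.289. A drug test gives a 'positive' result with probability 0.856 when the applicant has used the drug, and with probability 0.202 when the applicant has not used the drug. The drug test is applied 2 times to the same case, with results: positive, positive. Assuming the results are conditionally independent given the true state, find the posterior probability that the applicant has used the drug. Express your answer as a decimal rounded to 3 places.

Posterior P(H) ≈ 0.880

With H the event that the applicant has used the drug, the joint likelihood of the observed sequence is P(data|H) = 0.856·0.856 = 0.73274 and P(data|¬H) = 0.202·0.202 = 0.040804.
Bayes: P(H|data) = 0.289·0.73274 / (0.289·0.73274 + 0.711·0.040804) = 0.21176/0.24077 = 0.8795.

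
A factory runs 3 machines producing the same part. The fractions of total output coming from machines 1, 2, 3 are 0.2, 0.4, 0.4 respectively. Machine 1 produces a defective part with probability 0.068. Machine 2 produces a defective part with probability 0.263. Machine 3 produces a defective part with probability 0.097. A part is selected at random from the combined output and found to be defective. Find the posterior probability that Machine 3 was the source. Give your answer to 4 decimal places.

Posterior probability ≈ 0.2462

Tabulate prior·likelihood by source: [1] prior 0.2, lik 0.068, product 0.01360; [2] prior 0.4, lik 0.263, product 0.1052; [3] prior 0.4, lik 0.097, product 0.03880.
Normalizing constant = 0.15760; the posterior for Machine 3 is its product over the sum, 0.03880/0.15760 = 0.2462.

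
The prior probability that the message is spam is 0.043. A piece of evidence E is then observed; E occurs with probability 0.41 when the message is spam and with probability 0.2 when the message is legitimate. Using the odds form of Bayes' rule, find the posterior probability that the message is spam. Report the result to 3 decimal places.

Prior odds = 0.043/(1−0.043) = 0.044932.
Likelihood ratio for E = 0.41/0.2 = 2.0500.
Posterior odds = prior odds × LR = 0.092111.
Posterior probability = odds/(1+odds) = 0.092111/1.0921 = 0.084.

Posterior probability ≈ 0.084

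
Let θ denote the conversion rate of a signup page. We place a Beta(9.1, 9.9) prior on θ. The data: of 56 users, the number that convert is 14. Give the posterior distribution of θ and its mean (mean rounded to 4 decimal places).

Posterior: Beta(23.1, 51.9); mean ≈ 0.3080

The binomial likelihood is conjugate to the Beta prior: with 14 successes and 42 failures, the posterior is Beta(9.1+14, 9.9+42) = Beta(23.1, 51.9).
E[θ | data] = 23.1/(23.1+51.9) = 0.3080.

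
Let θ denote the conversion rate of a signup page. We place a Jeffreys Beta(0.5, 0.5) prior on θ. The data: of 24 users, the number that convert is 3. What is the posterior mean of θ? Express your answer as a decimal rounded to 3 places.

Observing 3 successes and 21 failures updates Beta(0.5, 0.5) by adding the success and failure counts to the two shape parameters: α = 0.5+3 = 3.5, β = 0.5+21 = 21.5.
Posterior mean = α/(α+β) = 3.5/25 = 0.140.

Posterior mean ≈ 0.140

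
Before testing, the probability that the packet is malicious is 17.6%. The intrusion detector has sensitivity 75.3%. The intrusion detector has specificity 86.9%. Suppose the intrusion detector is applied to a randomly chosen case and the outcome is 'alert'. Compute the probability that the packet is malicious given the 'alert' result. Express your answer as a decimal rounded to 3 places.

Let H be the event that the packet is malicious. P(H) = 0.176, so P(¬H) = 0.824. With E the 'alert' result, P(E|H) = 0.753 and P(E|¬H) = 0.131.
P(E) = 0.753·0.176 + 0.131·0.824 = 0.13253 + 0.10794 = 0.24047.
By Bayes' theorem, P(H|E) = 0.13253 / 0.24047 = 0.551.

P(H | E) ≈ 0.551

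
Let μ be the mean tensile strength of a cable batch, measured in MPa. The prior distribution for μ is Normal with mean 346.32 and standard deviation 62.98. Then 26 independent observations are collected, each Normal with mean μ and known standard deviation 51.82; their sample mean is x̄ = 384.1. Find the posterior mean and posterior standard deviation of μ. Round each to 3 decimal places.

Prior precision 1/τ₀² = 1/62.98² = 0.00025211; data precision n/σ² = 26/51.82² = 0.00968230.
Posterior precision = 0.00025211 + 0.00968230 = 0.00993441, giving posterior SD = 1/√0.00993441 = 10.033.
Posterior mean = (0.00025211·346.32 + 0.00968230·384.1) / 0.00993441 = 383.141.

Posterior mean ≈ 383.141; posterior SD ≈ 10.033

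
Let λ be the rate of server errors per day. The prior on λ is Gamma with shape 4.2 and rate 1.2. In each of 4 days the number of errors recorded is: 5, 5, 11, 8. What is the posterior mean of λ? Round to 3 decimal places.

Total count ∑xᵢ = 29 over n = 4 days.
Gamma is conjugate to the Poisson likelihood: posterior is Gamma(shape = 4.2+29 = 33.2, rate = 1.2+4 = 5.2).
E[λ | data] = 33.2/5.2 = 6.385.

Posterior mean ≈ 6.385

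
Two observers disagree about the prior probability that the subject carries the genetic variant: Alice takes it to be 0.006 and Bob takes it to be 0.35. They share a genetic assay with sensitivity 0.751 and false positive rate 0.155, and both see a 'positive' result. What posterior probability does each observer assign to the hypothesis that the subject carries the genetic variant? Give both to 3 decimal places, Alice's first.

Alice: 0.028; Bob: 0.723

P('+'|H) = 0.751, P('+'|¬H) = 0.155.
Alice: numerator 0.751·0.006 = 0.0045060; evidence = 0.0045060+0.155·0.994 = 0.15858; posterior = 0.028.
Bob: numerator 0.751·0.35 = 0.26285; evidence = 0.26285+0.155·0.65 = 0.36360; posterior = 0.723.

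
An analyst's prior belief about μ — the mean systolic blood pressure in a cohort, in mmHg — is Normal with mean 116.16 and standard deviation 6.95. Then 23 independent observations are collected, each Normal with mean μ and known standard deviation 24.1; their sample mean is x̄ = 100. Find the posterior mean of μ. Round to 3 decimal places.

Posterior mean ≈ 105.548

Prior precision 1/τ₀² = 1/6.95² = 0.0207029; data precision n/σ² = 23/24.1² = 0.0395999.
Posterior precision = 0.0207029 + 0.0395999 = 0.0603027.
Posterior mean = (0.0207029·116.16 + 0.0395999·100) / 0.0603027 = 105.548.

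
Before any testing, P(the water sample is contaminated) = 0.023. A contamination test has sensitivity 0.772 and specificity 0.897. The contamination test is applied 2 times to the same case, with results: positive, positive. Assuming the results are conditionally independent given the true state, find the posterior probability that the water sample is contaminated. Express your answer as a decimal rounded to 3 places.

Let H be the event that the water sample is contaminated; start with P(H) = 0.023. P('positive'|H) = 0.772, P('positive'|¬H) = 0.103.
Update on result 1 ('positive'): P(H) ← 0.772·0.0230 / (0.772·0.0230 + 0.103·0.9770) = 0.017756/0.11839 = 0.1500.
Update on result 2 ('positive'): P(H) ← 0.772·0.1500 / (0.772·0.1500 + 0.103·0.8500) = 0.11579/0.20334 = 0.5694.

Posterior P(H) ≈ 0.569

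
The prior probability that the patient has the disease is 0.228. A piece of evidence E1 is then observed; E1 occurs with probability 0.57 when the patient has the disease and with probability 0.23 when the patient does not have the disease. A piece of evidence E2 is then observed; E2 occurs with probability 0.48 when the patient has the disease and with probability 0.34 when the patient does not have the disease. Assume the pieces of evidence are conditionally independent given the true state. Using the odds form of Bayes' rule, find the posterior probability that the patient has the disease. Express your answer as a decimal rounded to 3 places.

Posterior probability ≈ 0.508

Prior odds = 0.228/(1−0.228) = 0.29534.
Likelihood ratio for E1 = 0.57/0.23 = 2.4783.
Likelihood ratio for E2 = 0.48/0.34 = 1.4118.
Posterior odds = prior odds × LR₁ × LR₂ = 1.0333.
Posterior probability = odds/(1+odds) = 1.0333/2.0333 = 0.508.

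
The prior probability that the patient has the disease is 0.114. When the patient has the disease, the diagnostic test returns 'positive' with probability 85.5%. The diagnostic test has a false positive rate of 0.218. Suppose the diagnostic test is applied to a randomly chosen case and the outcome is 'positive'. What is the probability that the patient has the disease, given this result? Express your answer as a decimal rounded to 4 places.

Write H for 'the patient has the disease'. Prior odds H:¬H = 0.114/0.886 = 0.12867. For the 'positive' outcome, the likelihood ratio is 0.855/0.218 = 3.9220.
Posterior odds = 0.12867 × 3.9220 = 0.50464, so P(H|E) = 0.50464/(1+0.50464) = 0.3354.

P(H | E) ≈ 0.3354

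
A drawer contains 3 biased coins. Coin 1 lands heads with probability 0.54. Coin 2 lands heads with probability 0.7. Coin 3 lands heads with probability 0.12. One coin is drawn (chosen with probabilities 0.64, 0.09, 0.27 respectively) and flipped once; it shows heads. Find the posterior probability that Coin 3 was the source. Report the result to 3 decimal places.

Posterior probability ≈ 0.073

Tabulate prior·likelihood by source: [1] prior 0.64, lik 0.54, product 0.3456; [2] prior 0.09, lik 0.7, product 0.06300; [3] prior 0.27, lik 0.12, product 0.03240.
Normalizing constant = 0.44100; the posterior for Coin 3 is its product over the sum, 0.03240/0.44100 = 0.073.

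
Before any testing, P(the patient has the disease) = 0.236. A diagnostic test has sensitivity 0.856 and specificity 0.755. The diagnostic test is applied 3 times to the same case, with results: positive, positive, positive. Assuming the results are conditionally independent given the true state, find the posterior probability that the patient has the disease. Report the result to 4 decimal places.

Posterior P(H) ≈ 0.9295

Let H be the event that the patient has the disease; start with P(H) = 0.236. P('positive'|H) = 0.856, P('positive'|¬H) = 0.245.
Update on result 1 ('positive'): P(H) ← 0.856·0.2360 / (0.856·0.2360 + 0.245·0.7640) = 0.20202/0.38920 = 0.5191.
Update on result 2 ('positive'): P(H) ← 0.856·0.5191 / (0.856·0.5191 + 0.245·0.4809) = 0.44432/0.56215 = 0.7904.
Update on result 3 ('positive'): P(H) ← 0.856·0.7904 / (0.856·0.7904 + 0.245·0.2096) = 0.67658/0.72793 = 0.9295.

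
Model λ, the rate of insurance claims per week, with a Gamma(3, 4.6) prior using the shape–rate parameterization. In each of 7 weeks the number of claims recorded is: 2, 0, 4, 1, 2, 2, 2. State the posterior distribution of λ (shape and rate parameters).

Total count ∑xᵢ = 13 over n = 7 weeks.
Gamma is conjugate to the Poisson likelihood: posterior is Gamma(shape = 3+13 = 16, rate = 4.6+7 = 11.6).

Posterior: Gamma(shape=16, rate=11.6)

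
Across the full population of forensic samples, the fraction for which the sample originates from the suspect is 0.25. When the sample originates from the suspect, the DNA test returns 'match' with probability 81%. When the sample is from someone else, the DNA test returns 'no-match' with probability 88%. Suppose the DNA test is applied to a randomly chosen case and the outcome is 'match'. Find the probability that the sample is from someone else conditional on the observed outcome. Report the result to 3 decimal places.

Let H be the event that the sample originates from the suspect. P(H) = 0.25, so P(¬H) = 0.75. With E the 'match' result, P(E|H) = 0.81 and P(E|¬H) = 0.12.
P(E) = 0.81·0.25 + 0.12·0.75 = 0.20250 + 0.090000 = 0.29250.
By Bayes' theorem, P(H|E) = 0.20250 / 0.29250 = 0.692. Hence P(¬H|E) = 1 − 0.692 = 0.308.

P(¬H | E) ≈ 0.308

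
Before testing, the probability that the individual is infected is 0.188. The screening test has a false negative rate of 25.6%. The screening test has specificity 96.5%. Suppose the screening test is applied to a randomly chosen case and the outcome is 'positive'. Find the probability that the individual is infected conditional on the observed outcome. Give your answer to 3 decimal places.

Let H be the event that the individual is infected. P(H) = 0.188, so P(¬H) = 0.812. With E the 'positive' result, P(E|H) = 0.744 and P(E|¬H) = 0.035.
P(E) = 0.744·0.188 + 0.035·0.812 = 0.13987 + 0.028420 = 0.16829.
By Bayes' theorem, P(H|E) = 0.13987 / 0.16829 = 0.831.

P(H | E) ≈ 0.831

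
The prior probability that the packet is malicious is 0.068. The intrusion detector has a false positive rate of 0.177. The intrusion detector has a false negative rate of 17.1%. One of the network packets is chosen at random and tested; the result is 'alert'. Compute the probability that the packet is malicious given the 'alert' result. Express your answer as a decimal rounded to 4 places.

P(H | E) ≈ 0.2547

Write H for 'the packet is malicious'. Prior odds H:¬H = 0.068/0.932 = 0.072961. For the 'alert' outcome, the likelihood ratio is 0.829/0.177 = 4.6836.
Posterior odds = 0.072961 × 4.6836 = 0.34172, so P(H|E) = 0.34172/(1+0.34172) = 0.2547.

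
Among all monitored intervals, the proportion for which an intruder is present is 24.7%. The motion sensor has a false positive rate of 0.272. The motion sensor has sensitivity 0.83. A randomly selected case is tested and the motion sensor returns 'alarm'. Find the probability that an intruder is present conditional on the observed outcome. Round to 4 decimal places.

Write H for 'an intruder is present'. Prior odds H:¬H = 0.247/0.753 = 0.32802. For the 'alarm' outcome, the likelihood ratio is 0.83/0.272 = 3.0515.
Posterior odds = 0.32802 × 3.0515 = 1.0009, so P(H|E) = 1.0009/(1+1.0009) = 0.5002.

P(H | E) ≈ 0.5002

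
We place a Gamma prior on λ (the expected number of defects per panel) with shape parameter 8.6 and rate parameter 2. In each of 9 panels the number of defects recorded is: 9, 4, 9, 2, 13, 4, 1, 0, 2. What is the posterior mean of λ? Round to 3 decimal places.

Posterior mean ≈ 4.782

Total count ∑xᵢ = 44 over n = 9 panels.
Gamma is conjugate to the Poisson likelihood: posterior is Gamma(shape = 8.6+44 = 52.6, rate = 2+9 = 11).
Posterior mean = shape/rate = 52.6/11 = 4.782.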